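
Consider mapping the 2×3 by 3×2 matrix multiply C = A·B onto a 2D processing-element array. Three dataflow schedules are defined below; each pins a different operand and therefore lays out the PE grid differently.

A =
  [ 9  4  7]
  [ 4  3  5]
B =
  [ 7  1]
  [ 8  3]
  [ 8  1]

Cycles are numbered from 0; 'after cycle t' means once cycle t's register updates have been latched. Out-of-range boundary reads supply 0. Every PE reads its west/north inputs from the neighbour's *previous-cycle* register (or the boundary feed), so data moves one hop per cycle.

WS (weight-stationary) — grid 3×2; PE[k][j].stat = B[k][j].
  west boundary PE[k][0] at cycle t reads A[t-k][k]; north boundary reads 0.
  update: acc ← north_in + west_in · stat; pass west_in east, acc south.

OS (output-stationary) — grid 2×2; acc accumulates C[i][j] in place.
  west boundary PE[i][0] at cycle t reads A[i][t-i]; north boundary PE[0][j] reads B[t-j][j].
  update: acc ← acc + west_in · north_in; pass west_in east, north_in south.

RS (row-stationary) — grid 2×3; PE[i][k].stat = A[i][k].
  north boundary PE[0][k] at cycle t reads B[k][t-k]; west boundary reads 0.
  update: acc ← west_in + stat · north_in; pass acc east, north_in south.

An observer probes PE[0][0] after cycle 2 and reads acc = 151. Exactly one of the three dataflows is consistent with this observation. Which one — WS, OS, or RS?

WS (3×2 grid), PE[0][0]:
  0: (0,0).acc=63  regs=<9,63>
  1: (0,0).acc=28  regs=<4,28>
  2: (0,0).acc=0  regs=<0,0>
OS (2×2 grid), PE[0][0]:
  0: (0,0).acc=63  regs=<9,7>
  1: (0,0).acc=95  regs=<4,8>
  2: (0,0).acc=151  regs=<7,8>
RS (2×3 grid), PE[0][0]:
  0: (0,0).acc=63  regs=<63,7>
  1: (0,0).acc=9  regs=<9,1>
  2: (0,0).acc=0  regs=<0,0>

dataflow = OS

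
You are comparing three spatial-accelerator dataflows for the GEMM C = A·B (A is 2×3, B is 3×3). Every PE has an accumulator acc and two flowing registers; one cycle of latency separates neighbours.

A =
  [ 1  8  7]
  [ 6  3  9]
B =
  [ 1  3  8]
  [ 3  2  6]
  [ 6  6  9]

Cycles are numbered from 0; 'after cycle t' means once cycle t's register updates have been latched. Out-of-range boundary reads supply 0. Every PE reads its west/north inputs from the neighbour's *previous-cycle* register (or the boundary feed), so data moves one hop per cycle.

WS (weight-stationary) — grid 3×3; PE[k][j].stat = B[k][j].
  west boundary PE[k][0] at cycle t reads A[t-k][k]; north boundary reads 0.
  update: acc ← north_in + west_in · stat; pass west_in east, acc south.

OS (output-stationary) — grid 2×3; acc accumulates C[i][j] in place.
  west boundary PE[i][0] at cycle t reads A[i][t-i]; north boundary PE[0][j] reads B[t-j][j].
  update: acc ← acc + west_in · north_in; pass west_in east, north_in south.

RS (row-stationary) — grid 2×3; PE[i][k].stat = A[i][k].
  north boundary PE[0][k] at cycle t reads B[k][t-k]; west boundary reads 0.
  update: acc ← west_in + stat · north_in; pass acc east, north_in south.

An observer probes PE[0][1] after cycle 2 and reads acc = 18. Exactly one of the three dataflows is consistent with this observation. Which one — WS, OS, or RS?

WS (3×3 grid), PE[0][1]:
  t=0 PE[0][1]: acc=0 h=0 v=0
  t=1 PE[0][1]: acc=3 h=1 v=3
  t=2 PE[0][1]: acc=18 h=6 v=18
OS (2×3 grid), PE[0][1]:
  t=0 PE[0][1]: acc=0 h=0 v=0
  t=1 PE[0][1]: acc=3 h=1 v=3
  t=2 PE[0][1]: acc=19 h=8 v=2
RS (2×3 grid), PE[0][1]:
  t=0 PE[0][1]: acc=0 h=0 v=0
  t=1 PE[0][1]: acc=25 h=25 v=3
  t=2 PE[0][1]: acc=19 h=19 v=2

dataflow = WS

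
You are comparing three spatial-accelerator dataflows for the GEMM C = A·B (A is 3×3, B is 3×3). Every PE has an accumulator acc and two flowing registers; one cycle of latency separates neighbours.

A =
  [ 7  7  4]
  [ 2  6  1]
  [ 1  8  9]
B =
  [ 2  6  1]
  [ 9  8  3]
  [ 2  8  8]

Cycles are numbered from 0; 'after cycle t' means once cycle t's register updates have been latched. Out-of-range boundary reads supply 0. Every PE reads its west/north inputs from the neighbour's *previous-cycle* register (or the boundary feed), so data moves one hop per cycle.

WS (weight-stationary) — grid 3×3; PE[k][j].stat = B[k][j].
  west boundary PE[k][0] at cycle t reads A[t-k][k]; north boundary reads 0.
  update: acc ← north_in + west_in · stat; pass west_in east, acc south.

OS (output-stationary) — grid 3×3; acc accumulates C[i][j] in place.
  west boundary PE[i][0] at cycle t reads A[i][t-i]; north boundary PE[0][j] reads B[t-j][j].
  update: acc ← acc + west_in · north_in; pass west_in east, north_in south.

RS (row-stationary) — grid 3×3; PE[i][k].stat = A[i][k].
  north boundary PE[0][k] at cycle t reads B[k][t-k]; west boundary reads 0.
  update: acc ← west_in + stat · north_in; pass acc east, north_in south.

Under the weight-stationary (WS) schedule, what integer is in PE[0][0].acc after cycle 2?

WS (3×3). Following PE[0][0] plus its west/north inputs:
  step 0 · PE0,0: acc=14; fwd→7 fwd↓14
  step 1 · PE0,0: acc=4; fwd→2 fwd↓4
  step 2 · PE0,0: acc=2; fwd→1 fwd↓2

PE[0][0].acc = 2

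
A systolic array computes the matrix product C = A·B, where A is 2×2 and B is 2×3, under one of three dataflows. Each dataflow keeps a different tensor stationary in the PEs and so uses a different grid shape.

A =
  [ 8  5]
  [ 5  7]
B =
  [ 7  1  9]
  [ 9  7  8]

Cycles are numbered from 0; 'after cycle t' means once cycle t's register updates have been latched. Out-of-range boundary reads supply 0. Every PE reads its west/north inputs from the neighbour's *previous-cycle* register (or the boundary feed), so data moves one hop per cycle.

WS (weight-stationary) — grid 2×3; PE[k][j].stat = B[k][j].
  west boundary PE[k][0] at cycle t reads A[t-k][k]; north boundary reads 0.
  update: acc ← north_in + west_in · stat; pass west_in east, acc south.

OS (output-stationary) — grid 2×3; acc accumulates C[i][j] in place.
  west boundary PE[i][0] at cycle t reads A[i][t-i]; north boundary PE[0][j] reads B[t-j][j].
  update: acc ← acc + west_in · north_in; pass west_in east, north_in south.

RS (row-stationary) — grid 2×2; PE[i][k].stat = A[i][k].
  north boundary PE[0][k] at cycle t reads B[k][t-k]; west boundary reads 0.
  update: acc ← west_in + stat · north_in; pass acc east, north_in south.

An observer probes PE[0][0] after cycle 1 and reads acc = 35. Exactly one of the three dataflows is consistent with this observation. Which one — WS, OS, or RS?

Under WS (2×3), PE[0][0]:
  0: (0,0).acc=56  regs=<8,56>
  1: (0,0).acc=35  regs=<5,35>
Under OS (2×3), PE[0][0]:
  0: (0,0).acc=56  regs=<8,7>
  1: (0,0).acc=101  regs=<5,9>
Under RS (2×2), PE[0][0]:
  0: (0,0).acc=56  regs=<56,7>
  1: (0,0).acc=8  regs=<8,1>

dataflow = WS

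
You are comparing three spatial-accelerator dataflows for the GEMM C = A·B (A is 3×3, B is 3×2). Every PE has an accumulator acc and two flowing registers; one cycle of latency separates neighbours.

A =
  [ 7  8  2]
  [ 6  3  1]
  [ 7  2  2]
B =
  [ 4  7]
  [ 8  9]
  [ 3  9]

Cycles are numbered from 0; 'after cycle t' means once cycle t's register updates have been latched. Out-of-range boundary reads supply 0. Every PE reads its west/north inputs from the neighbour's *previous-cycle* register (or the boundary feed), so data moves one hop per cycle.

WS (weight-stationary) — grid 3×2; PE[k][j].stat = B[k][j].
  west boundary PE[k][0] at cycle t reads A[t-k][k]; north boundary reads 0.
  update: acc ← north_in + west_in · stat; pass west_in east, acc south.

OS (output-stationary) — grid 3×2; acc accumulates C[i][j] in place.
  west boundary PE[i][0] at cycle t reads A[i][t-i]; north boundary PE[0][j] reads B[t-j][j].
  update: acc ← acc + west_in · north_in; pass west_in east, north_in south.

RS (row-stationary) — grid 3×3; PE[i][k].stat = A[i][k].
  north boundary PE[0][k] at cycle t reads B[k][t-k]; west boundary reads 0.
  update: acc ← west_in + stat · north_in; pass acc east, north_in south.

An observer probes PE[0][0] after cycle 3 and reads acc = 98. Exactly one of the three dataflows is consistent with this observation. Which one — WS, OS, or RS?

dataflow = OS

— WS: 3×2; PE[0][0] trace:
  [0] (0,0) acc=28 (h:7 v:28)
  [1] (0,0) acc=24 (h:6 v:24)
  [2] (0,0) acc=28 (h:7 v:28)
  [3] (0,0) acc=0 (h:0 v:0)
— OS: 3×2; PE[0][0] trace:
  [0] (0,0) acc=28 (h:7 v:4)
  [1] (0,0) acc=92 (h:8 v:8)
  [2] (0,0) acc=98 (h:2 v:3)
  [3] (0,0) acc=98 (h:0 v:0)
— RS: 3×3; PE[0][0] trace:
  [0] (0,0) acc=28 (h:28 v:4)
  [1] (0,0) acc=49 (h:49 v:7)
  [2] (0,0) acc=0 (h:0 v:0)
  [3] (0,0) acc=0 (h:0 v:0)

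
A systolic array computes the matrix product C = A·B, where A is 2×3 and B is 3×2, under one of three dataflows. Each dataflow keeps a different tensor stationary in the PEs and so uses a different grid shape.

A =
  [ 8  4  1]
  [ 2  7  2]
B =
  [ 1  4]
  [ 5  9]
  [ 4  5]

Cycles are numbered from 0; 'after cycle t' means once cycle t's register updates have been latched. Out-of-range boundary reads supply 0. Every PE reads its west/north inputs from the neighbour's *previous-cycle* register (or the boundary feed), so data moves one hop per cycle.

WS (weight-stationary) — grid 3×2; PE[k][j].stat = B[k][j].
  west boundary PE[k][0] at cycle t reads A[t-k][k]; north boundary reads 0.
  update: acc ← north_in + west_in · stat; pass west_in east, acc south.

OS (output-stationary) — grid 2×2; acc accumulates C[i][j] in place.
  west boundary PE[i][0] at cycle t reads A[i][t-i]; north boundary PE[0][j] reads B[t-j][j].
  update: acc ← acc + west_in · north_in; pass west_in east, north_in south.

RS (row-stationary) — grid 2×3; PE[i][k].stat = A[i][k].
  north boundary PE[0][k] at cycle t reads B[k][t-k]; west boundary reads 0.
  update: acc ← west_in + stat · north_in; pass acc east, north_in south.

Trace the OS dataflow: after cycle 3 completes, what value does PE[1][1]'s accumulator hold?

PE[1][1].acc = 71

OS on a 2×2 grid — tracing PE[1][1] and its feeders:
  step 0 · PE0,1: acc=0; fwd→0 fwd↓0
  step 0 · PE1,0: acc=0; fwd→0 fwd↓0
  step 0 · PE1,1: acc=0; fwd→0 fwd↓0
  step 1 · PE0,1: acc=32; fwd→8 fwd↓4
  step 1 · PE1,0: acc=2; fwd→2 fwd↓1
  step 1 · PE1,1: acc=0; fwd→0 fwd↓0
  step 2 · PE0,1: acc=68; fwd→4 fwd↓9
  step 2 · PE1,0: acc=37; fwd→7 fwd↓5
  step 2 · PE1,1: acc=8; fwd→2 fwd↓4
  step 3 · PE0,1: acc=73; fwd→1 fwd↓5
  step 3 · PE1,0: acc=45; fwd→2 fwd↓4
  step 3 · PE1,1: acc=71; fwd→7 fwd↓9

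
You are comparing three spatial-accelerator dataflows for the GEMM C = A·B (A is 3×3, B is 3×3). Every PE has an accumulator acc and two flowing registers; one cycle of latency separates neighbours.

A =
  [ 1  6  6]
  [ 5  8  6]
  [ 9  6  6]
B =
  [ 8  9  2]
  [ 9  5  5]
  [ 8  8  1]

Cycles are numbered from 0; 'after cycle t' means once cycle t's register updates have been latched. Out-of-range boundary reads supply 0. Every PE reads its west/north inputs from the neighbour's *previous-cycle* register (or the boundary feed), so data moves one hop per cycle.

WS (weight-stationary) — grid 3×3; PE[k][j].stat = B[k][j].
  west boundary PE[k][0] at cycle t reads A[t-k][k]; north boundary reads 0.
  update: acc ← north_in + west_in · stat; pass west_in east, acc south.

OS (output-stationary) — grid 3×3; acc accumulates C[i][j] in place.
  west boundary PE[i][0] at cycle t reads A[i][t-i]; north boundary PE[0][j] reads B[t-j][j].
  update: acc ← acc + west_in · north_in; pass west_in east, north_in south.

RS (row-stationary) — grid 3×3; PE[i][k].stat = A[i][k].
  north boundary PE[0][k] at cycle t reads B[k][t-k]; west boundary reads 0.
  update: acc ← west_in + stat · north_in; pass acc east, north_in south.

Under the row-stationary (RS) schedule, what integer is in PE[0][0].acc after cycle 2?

RS 3×3: PE[0][0] cycle-by-cycle (with neighbour feeds):
  [0] (0,0) acc=8 (h:8 v:8)
  [1] (0,0) acc=9 (h:9 v:9)
  [2] (0,0) acc=2 (h:2 v:2)

PE[0][0].acc = 2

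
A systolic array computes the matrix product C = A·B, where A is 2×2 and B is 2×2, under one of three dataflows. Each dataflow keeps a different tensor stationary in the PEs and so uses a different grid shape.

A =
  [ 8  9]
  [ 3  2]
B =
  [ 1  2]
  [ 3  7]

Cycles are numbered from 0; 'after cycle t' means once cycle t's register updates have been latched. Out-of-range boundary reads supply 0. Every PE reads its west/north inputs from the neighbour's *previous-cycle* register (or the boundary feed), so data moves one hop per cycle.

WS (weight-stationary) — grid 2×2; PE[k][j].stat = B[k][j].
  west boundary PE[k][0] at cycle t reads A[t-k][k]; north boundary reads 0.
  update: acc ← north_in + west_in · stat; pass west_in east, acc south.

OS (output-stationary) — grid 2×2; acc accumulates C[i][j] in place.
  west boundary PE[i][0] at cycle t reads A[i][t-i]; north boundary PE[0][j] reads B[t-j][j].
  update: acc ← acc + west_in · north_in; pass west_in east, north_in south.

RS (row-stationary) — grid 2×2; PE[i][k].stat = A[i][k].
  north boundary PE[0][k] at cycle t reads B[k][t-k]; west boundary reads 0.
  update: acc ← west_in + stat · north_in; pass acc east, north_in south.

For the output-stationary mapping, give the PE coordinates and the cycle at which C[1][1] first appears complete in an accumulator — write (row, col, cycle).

Under OS, C[1][1] lands at PE[1][1]:
  step 0 · PE1,1: acc=0; fwd→0 fwd↓0
  step 1 · PE1,1: acc=0; fwd→0 fwd↓0
  step 2 · PE1,1: acc=6; fwd→3 fwd↓2
  step 3 · PE1,1: acc=20; fwd→2 fwd↓7

(row, col, cycle) = (1, 1, 3)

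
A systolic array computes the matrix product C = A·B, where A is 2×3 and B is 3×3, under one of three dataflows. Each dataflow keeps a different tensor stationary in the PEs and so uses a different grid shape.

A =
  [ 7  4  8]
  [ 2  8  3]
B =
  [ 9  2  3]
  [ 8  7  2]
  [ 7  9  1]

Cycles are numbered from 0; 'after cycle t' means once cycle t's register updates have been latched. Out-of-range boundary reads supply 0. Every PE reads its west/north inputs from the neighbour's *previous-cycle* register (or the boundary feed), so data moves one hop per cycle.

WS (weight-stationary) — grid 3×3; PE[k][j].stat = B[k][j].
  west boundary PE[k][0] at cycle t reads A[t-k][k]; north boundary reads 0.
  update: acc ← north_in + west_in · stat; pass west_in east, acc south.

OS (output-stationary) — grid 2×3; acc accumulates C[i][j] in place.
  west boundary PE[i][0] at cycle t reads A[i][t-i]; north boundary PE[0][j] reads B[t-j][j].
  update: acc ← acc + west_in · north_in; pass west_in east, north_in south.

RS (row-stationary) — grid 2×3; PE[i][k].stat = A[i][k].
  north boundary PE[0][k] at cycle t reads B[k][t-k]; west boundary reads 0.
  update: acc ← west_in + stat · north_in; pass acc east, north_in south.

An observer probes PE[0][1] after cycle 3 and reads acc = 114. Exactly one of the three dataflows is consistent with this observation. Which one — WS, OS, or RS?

Under WS (3×3), PE[0][1]:
  0: (0,1).acc=0  regs=<0,0>
  1: (0,1).acc=14  regs=<7,14>
  2: (0,1).acc=4  regs=<2,4>
  3: (0,1).acc=0  regs=<0,0>
Under OS (2×3), PE[0][1]:
  0: (0,1).acc=0  regs=<0,0>
  1: (0,1).acc=14  regs=<7,2>
  2: (0,1).acc=42  regs=<4,7>
  3: (0,1).acc=114  regs=<8,9>
Under RS (2×3), PE[0][1]:
  0: (0,1).acc=0  regs=<0,0>
  1: (0,1).acc=95  regs=<95,8>
  2: (0,1).acc=42  regs=<42,7>
  3: (0,1).acc=29  regs=<29,2>

dataflow = OS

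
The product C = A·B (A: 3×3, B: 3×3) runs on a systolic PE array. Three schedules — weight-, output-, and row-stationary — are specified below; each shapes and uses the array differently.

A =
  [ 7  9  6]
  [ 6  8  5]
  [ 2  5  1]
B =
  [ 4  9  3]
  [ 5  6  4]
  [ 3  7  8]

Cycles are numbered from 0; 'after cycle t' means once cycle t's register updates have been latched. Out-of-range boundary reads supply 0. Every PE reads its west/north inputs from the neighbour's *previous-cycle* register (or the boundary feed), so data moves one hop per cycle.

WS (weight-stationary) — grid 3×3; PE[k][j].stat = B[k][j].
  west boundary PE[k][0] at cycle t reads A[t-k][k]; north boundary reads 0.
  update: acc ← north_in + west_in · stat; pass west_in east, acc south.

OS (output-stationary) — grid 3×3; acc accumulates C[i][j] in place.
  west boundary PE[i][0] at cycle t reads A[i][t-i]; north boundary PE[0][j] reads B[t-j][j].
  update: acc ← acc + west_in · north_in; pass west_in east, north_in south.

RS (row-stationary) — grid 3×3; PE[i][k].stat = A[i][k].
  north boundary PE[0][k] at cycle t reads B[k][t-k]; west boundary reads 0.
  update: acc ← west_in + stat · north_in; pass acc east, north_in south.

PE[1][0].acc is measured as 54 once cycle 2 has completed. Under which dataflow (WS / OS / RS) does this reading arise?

dataflow = RS

WS [3×3] PE[1][0] across cycles:
  @0  [1,0]  acc 0  |  →0  ↓0
  @1  [1,0]  acc 73  |  →9  ↓73
  @2  [1,0]  acc 64  |  →8  ↓64
OS [3×3] PE[1][0] across cycles:
  @0  [1,0]  acc 0  |  →0  ↓0
  @1  [1,0]  acc 24  |  →6  ↓4
  @2  [1,0]  acc 64  |  →8  ↓5
RS [3×3] PE[1][0] across cycles:
  @0  [1,0]  acc 0  |  →0  ↓0
  @1  [1,0]  acc 24  |  →24  ↓4
  @2  [1,0]  acc 54  |  →54  ↓9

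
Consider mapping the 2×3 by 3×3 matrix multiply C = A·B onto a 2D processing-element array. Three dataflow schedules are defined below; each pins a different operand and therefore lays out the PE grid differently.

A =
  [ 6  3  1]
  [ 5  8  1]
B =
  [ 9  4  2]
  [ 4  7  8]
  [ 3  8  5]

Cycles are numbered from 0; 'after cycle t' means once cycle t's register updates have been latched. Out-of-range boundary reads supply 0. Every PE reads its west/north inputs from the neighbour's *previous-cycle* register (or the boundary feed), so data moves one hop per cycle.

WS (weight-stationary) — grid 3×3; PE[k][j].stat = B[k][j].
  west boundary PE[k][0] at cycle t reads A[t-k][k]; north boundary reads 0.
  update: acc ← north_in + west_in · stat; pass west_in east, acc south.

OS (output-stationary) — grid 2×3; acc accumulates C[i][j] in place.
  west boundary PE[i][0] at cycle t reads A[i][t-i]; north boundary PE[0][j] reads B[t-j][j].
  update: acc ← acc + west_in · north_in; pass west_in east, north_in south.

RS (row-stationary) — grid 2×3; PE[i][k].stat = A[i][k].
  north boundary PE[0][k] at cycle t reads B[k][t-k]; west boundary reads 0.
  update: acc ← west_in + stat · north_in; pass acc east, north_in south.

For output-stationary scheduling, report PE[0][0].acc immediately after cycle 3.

PE[0][0].acc = 69

OS on a 2×3 grid — tracing PE[0][0] and its feeders:
  0: (0,0).acc=54  regs=<6,9>
  1: (0,0).acc=66  regs=<3,4>
  2: (0,0).acc=69  regs=<1,3>
  3: (0,0).acc=69  regs=<0,0>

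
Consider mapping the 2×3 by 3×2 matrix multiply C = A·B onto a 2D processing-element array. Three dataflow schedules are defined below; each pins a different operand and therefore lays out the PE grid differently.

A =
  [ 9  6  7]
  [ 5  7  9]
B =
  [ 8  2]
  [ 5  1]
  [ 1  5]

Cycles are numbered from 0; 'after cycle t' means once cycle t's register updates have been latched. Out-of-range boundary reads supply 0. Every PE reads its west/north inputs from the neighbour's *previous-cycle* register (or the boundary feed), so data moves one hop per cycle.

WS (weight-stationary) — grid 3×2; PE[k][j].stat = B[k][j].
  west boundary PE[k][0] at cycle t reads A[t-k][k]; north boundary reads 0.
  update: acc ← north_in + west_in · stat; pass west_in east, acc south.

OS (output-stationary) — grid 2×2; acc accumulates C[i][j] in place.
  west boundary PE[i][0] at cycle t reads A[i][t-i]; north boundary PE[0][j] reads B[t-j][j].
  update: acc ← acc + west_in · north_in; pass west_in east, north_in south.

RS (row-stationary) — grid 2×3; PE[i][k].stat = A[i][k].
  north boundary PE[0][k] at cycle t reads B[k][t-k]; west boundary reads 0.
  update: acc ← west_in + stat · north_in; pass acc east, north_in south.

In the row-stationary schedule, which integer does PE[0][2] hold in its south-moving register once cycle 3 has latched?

RS (2×3). Following PE[0][2] plus its west/north inputs:
  c0 r0c1: 0 / 0 / 0
  c0 r0c2: 0 / 0 / 0
  c1 r0c1: 102 / 102 / 5
  c1 r0c2: 0 / 0 / 0
  c2 r0c1: 24 / 24 / 1
  c2 r0c2: 109 / 109 / 1
  c3 r0c1: 0 / 0 / 0
  c3 r0c2: 59 / 59 / 5

register = 5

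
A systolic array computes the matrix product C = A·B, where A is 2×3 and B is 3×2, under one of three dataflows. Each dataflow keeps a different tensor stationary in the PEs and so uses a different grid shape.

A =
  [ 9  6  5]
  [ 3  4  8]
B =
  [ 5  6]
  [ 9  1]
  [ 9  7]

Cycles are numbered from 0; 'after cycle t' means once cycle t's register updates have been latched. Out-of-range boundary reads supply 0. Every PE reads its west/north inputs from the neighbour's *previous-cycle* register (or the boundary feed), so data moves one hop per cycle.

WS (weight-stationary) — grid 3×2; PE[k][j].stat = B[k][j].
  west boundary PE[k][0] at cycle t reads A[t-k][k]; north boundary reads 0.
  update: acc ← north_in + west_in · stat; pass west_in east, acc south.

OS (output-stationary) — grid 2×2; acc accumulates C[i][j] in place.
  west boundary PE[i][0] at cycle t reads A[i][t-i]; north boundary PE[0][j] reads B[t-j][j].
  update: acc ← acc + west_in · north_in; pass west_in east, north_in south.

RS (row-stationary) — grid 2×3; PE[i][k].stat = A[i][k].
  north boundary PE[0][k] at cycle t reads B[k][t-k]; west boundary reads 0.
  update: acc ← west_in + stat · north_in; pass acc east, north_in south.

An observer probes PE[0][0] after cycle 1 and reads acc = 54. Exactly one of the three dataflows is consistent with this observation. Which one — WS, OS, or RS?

dataflow = RS

Under WS (3×2), PE[0][0]:
  c0 r0c0: 45 / 9 / 45
  c1 r0c0: 15 / 3 / 15
Under OS (2×2), PE[0][0]:
  c0 r0c0: 45 / 9 / 5
  c1 r0c0: 99 / 6 / 9
Under RS (2×3), PE[0][0]:
  c0 r0c0: 45 / 45 / 5
  c1 r0c0: 54 / 54 / 6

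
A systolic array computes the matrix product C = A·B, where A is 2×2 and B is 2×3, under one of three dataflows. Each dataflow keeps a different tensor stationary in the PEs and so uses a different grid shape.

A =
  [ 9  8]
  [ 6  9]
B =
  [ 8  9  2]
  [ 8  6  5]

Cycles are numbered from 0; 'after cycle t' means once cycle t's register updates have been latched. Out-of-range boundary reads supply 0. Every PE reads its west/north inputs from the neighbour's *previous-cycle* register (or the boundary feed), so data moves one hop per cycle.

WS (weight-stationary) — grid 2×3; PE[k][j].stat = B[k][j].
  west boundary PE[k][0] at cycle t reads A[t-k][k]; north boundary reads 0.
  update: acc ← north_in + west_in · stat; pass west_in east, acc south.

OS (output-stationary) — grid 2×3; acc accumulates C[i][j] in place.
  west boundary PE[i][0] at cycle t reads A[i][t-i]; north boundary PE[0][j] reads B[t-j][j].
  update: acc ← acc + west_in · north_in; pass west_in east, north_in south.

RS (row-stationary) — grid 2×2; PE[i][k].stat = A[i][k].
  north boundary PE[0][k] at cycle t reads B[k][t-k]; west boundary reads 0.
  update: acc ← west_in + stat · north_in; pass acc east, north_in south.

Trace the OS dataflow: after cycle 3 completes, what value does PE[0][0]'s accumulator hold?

Tracing OS — 2×3 array, target PE[0][0]:
  t=0 PE[0][0]: acc=72 h=9 v=8
  t=1 PE[0][0]: acc=136 h=8 v=8
  t=2 PE[0][0]: acc=136 h=0 v=0
  t=3 PE[0][0]: acc=136 h=0 v=0

PE[0][0].acc = 136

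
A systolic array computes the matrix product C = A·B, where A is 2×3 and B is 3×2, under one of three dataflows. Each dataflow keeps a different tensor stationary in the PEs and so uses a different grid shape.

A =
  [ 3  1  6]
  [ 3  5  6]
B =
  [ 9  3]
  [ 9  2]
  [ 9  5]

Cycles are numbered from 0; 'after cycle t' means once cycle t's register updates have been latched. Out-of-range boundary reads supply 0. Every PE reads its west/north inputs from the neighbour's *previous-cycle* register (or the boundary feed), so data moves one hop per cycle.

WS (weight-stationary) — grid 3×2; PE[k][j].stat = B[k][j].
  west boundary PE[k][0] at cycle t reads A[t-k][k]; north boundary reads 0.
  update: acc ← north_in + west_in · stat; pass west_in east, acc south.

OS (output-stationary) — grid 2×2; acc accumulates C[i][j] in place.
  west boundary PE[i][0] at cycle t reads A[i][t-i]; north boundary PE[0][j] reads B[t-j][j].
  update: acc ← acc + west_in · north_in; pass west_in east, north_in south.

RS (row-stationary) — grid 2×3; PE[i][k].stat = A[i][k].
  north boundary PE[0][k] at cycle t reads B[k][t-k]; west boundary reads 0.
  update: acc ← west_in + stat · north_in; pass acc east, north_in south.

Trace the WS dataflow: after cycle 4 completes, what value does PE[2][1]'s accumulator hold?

PE[2][1].acc = 49

WS (3×2). Following PE[2][1] plus its west/north inputs:
  c0 r1c1: 0 / 0 / 0
  c0 r2c0: 0 / 0 / 0
  c0 r2c1: 0 / 0 / 0
  c1 r1c1: 0 / 0 / 0
  c1 r2c0: 0 / 0 / 0
  c1 r2c1: 0 / 0 / 0
  c2 r1c1: 11 / 1 / 11
  c2 r2c0: 90 / 6 / 90
  c2 r2c1: 0 / 0 / 0
  c3 r1c1: 19 / 5 / 19
  c3 r2c0: 126 / 6 / 126
  c3 r2c1: 41 / 6 / 41
  c4 r1c1: 0 / 0 / 0
  c4 r2c0: 0 / 0 / 0
  c4 r2c1: 49 / 6 / 49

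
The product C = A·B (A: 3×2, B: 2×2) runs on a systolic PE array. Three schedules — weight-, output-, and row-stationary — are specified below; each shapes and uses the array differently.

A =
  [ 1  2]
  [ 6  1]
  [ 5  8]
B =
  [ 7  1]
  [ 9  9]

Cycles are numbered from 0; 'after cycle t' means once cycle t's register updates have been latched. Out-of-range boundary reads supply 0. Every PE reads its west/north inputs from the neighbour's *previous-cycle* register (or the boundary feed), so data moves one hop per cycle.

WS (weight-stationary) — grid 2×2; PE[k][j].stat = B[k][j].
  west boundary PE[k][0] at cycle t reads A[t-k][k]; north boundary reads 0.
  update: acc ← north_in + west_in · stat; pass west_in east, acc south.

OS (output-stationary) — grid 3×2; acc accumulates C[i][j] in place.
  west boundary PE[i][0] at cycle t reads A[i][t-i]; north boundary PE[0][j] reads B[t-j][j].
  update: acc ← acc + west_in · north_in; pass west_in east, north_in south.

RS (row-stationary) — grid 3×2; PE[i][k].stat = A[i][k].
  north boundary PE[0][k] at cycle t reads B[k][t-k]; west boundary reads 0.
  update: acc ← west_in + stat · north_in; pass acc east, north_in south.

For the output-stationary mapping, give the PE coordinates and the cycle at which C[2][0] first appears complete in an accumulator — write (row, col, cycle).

(row, col, cycle) = (2, 0, 3)

OS — PE[2][0] is where C[2][0] collects:
  [0] (2,0) acc=0 (h:0 v:0)
  [1] (2,0) acc=0 (h:0 v:0)
  [2] (2,0) acc=35 (h:5 v:7)
  [3] (2,0) acc=107 (h:8 v:9)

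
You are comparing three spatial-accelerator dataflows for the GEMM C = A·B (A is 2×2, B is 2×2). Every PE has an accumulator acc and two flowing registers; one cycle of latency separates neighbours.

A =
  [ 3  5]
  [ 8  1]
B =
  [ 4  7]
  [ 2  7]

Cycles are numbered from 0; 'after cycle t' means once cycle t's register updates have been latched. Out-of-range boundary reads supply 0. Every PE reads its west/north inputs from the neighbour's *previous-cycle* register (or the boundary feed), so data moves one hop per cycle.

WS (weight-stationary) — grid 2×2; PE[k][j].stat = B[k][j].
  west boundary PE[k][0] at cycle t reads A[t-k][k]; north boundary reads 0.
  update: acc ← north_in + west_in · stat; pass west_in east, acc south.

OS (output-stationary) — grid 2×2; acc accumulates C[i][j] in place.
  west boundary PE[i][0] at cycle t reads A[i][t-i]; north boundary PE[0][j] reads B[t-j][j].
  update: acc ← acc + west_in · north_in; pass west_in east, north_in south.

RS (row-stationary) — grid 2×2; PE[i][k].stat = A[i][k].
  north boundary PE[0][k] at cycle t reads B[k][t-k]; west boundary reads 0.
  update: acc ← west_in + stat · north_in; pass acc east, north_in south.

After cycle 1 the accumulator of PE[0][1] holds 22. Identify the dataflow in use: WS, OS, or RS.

Under WS (2×2), PE[0][1]:
  @0  [0,1]  acc 0  |  →0  ↓0
  @1  [0,1]  acc 21  |  →3  ↓21
Under OS (2×2), PE[0][1]:
  @0  [0,1]  acc 0  |  →0  ↓0
  @1  [0,1]  acc 21  |  →3  ↓7
Under RS (2×2), PE[0][1]:
  @0  [0,1]  acc 0  |  →0  ↓0
  @1  [0,1]  acc 22  |  →22  ↓2

dataflow = RS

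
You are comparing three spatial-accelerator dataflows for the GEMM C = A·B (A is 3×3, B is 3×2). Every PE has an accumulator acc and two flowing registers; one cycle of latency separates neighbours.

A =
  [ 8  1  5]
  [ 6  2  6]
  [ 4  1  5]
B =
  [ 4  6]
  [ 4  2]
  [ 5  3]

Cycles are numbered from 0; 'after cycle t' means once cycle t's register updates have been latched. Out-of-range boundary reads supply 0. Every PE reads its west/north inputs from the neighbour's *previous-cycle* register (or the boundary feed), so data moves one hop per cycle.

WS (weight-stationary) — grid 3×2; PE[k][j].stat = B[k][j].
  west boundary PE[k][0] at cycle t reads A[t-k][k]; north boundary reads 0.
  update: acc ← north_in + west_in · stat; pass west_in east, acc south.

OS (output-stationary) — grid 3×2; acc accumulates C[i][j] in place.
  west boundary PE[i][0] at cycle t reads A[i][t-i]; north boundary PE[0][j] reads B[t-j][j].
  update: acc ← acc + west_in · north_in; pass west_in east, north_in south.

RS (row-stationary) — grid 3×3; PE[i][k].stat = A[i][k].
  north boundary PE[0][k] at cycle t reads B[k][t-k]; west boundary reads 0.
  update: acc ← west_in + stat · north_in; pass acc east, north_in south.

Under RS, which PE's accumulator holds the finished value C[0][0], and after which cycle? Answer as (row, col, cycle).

RS — PE[0][2] is where C[0][0] collects:
  cycle 0: PE[0][2] → acc 0, east 0, south 0
  cycle 1: PE[0][2] → acc 0, east 0, south 0
  cycle 2: PE[0][2] → acc 61, east 61, south 5

(row, col, cycle) = (0, 2, 2)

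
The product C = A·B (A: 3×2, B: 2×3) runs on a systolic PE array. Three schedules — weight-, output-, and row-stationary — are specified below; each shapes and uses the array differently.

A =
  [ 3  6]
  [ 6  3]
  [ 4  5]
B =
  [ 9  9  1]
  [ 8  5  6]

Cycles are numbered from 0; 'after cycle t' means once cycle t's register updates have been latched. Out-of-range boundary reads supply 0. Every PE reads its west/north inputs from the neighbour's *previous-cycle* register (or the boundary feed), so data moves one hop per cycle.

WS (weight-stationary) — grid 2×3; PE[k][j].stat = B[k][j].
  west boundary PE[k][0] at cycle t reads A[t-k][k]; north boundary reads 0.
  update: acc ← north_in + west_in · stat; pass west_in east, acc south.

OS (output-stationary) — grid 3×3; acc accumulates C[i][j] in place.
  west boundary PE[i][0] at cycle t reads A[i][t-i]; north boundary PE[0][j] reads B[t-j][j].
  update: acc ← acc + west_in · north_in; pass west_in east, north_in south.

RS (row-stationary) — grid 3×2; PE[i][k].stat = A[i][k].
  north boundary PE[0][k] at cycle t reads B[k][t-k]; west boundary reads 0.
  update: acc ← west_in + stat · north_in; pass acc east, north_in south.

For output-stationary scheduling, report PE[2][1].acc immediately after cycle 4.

PE[2][1].acc = 61

OS (3×3). Following PE[2][1] plus its west/north inputs:
  c0 r1c1: 0 / 0 / 0
  c0 r2c0: 0 / 0 / 0
  c0 r2c1: 0 / 0 / 0
  c1 r1c1: 0 / 0 / 0
  c1 r2c0: 0 / 0 / 0
  c1 r2c1: 0 / 0 / 0
  c2 r1c1: 54 / 6 / 9
  c2 r2c0: 36 / 4 / 9
  c2 r2c1: 0 / 0 / 0
  c3 r1c1: 69 / 3 / 5
  c3 r2c0: 76 / 5 / 8
  c3 r2c1: 36 / 4 / 9
  c4 r1c1: 69 / 0 / 0
  c4 r2c0: 76 / 0 / 0
  c4 r2c1: 61 / 5 / 5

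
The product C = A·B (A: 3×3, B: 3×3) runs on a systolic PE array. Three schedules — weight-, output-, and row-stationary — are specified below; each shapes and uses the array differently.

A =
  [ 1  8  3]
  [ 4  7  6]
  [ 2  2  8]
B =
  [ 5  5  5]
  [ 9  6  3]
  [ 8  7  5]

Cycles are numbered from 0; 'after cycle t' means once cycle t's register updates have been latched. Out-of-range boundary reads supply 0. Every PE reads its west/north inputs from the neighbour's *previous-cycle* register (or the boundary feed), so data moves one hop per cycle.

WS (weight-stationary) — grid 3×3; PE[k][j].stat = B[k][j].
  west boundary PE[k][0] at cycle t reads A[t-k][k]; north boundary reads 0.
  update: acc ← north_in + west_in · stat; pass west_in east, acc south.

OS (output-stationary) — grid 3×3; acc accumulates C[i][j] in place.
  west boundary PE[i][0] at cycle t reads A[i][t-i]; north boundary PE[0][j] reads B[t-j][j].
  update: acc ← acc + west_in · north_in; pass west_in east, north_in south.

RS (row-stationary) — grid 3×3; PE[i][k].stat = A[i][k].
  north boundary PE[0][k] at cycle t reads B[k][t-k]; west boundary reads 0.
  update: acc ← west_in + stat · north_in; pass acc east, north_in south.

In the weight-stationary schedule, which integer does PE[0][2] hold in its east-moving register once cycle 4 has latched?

register = 2

WS on a 3×3 grid — tracing PE[0][2] and its feeders:
  step 0 · PE0,1: acc=0; fwd→0 fwd↓0
  step 0 · PE0,2: acc=0; fwd→0 fwd↓0
  step 1 · PE0,1: acc=5; fwd→1 fwd↓5
  step 1 · PE0,2: acc=0; fwd→0 fwd↓0
  step 2 · PE0,1: acc=20; fwd→4 fwd↓20
  step 2 · PE0,2: acc=5; fwd→1 fwd↓5
  step 3 · PE0,1: acc=10; fwd→2 fwd↓10
  step 3 · PE0,2: acc=20; fwd→4 fwd↓20
  step 4 · PE0,1: acc=0; fwd→0 fwd↓0
  step 4 · PE0,2: acc=10; fwd→2 fwd↓10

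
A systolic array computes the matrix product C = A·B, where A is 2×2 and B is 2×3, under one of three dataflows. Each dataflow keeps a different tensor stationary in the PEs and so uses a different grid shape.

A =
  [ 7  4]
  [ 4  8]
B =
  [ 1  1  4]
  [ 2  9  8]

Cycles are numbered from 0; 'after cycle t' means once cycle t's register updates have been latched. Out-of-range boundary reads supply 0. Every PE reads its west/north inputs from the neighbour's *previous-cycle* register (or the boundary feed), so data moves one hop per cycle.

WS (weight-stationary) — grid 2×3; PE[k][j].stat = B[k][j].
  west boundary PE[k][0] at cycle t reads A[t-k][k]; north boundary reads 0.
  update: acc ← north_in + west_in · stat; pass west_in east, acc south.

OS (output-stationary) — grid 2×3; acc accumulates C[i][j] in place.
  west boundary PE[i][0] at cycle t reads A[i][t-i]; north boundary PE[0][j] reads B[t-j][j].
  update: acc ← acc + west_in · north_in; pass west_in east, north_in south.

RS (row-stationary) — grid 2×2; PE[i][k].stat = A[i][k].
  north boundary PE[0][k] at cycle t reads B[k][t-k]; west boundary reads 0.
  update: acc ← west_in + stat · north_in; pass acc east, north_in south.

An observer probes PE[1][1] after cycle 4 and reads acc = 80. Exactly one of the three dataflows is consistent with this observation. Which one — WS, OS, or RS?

dataflow = RS

Under WS (2×3), PE[1][1]:
  step 0 · PE1,1: acc=0; fwd→0 fwd↓0
  step 1 · PE1,1: acc=0; fwd→0 fwd↓0
  step 2 · PE1,1: acc=43; fwd→4 fwd↓43
  step 3 · PE1,1: acc=76; fwd→8 fwd↓76
  step 4 · PE1,1: acc=0; fwd→0 fwd↓0
Under OS (2×3), PE[1][1]:
  step 0 · PE1,1: acc=0; fwd→0 fwd↓0
  step 1 · PE1,1: acc=0; fwd→0 fwd↓0
  step 2 · PE1,1: acc=4; fwd→4 fwd↓1
  step 3 · PE1,1: acc=76; fwd→8 fwd↓9
  step 4 · PE1,1: acc=76; fwd→0 fwd↓0
Under RS (2×2), PE[1][1]:
  step 0 · PE1,1: acc=0; fwd→0 fwd↓0
  step 1 · PE1,1: acc=0; fwd→0 fwd↓0
  step 2 · PE1,1: acc=20; fwd→20 fwd↓2
  step 3 · PE1,1: acc=76; fwd→76 fwd↓9
  step 4 · PE1,1: acc=80; fwd→80 fwd↓8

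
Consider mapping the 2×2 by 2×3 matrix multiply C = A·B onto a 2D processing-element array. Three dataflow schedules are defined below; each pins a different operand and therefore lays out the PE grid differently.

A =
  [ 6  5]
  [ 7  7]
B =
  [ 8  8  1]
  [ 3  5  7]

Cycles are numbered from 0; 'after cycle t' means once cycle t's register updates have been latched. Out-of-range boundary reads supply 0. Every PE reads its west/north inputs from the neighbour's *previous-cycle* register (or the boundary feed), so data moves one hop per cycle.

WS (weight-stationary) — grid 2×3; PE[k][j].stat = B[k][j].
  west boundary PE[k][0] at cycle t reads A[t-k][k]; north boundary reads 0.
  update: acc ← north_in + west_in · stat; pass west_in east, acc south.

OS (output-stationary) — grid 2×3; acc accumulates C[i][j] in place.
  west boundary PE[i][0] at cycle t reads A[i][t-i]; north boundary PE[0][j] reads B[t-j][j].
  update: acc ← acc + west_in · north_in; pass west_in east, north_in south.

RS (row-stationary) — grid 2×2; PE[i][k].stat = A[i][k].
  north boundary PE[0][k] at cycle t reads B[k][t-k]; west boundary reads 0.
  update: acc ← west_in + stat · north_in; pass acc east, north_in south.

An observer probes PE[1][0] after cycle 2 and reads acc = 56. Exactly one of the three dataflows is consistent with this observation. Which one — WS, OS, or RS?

dataflow = RS

WS [2×3] PE[1][0] across cycles:
  [0] (1,0) acc=0 (h:0 v:0)
  [1] (1,0) acc=63 (h:5 v:63)
  [2] (1,0) acc=77 (h:7 v:77)
OS [2×3] PE[1][0] across cycles:
  [0] (1,0) acc=0 (h:0 v:0)
  [1] (1,0) acc=56 (h:7 v:8)
  [2] (1,0) acc=77 (h:7 v:3)
RS [2×2] PE[1][0] across cycles:
  [0] (1,0) acc=0 (h:0 v:0)
  [1] (1,0) acc=56 (h:56 v:8)
  [2] (1,0) acc=56 (h:56 v:8)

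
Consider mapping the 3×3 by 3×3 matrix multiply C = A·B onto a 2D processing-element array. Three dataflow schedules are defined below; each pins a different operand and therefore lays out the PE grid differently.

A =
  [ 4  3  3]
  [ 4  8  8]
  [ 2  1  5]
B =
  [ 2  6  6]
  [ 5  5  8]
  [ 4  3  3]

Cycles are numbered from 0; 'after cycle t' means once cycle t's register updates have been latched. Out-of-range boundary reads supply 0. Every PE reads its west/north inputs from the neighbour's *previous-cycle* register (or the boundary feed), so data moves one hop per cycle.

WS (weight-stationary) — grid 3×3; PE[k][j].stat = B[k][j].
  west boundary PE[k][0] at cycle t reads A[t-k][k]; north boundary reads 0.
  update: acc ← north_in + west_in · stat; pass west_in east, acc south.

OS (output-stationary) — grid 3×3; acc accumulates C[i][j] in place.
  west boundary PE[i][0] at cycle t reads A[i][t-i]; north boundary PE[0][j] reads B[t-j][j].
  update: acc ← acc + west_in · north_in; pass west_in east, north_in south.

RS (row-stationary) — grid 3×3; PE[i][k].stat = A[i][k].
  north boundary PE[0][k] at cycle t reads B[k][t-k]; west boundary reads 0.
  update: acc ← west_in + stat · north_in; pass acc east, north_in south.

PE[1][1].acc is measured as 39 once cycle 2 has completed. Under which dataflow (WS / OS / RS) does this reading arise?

dataflow = WS

WS [3×3] PE[1][1] across cycles:
  step 0 · PE1,1: acc=0; fwd→0 fwd↓0
  step 1 · PE1,1: acc=0; fwd→0 fwd↓0
  step 2 · PE1,1: acc=39; fwd→3 fwd↓39
OS [3×3] PE[1][1] across cycles:
  step 0 · PE1,1: acc=0; fwd→0 fwd↓0
  step 1 · PE1,1: acc=0; fwd→0 fwd↓0
  step 2 · PE1,1: acc=24; fwd→4 fwd↓6
RS [3×3] PE[1][1] across cycles:
  step 0 · PE1,1: acc=0; fwd→0 fwd↓0
  step 1 · PE1,1: acc=0; fwd→0 fwd↓0
  step 2 · PE1,1: acc=48; fwd→48 fwd↓5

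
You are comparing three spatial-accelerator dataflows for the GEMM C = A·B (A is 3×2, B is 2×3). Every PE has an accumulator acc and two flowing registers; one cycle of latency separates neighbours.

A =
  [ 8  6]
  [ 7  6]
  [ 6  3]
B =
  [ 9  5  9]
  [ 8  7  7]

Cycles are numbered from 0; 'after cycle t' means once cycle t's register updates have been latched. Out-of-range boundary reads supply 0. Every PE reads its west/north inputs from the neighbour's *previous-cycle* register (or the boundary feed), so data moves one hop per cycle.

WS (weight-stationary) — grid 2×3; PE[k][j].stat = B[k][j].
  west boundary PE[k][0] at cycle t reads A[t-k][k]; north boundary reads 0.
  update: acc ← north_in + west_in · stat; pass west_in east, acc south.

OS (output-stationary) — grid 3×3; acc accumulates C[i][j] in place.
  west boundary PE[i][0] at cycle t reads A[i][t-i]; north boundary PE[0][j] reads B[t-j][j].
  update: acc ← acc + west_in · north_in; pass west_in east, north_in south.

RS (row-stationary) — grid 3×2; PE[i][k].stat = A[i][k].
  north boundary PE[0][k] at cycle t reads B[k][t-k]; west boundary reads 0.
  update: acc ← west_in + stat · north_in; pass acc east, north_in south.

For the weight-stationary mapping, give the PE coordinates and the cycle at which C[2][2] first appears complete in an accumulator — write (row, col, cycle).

(row, col, cycle) = (1, 2, 5)

WS: C[2][2] accumulates in PE[1][2]:
  c0 r1c2: 0 / 0 / 0
  c1 r1c2: 0 / 0 / 0
  c2 r1c2: 0 / 0 / 0
  c3 r1c2: 114 / 6 / 114
  c4 r1c2: 105 / 6 / 105
  c5 r1c2: 75 / 3 / 75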